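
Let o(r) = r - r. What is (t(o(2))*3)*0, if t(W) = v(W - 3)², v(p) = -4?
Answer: 0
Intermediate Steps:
o(r) = 0
t(W) = 16 (t(W) = (-4)² = 16)
(t(o(2))*3)*0 = (16*3)*0 = 48*0 = 0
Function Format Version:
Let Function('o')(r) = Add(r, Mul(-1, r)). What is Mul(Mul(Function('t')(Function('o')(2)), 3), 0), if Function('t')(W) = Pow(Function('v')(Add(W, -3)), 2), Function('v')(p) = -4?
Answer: 0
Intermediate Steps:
Function('o')(r) = 0
Function('t')(W) = 16 (Function('t')(W) = Pow(-4, 2) = 16)
Mul(Mul(Function('t')(Function('o')(2)), 3), 0) = Mul(Mul(16, 3), 0) = Mul(48, 0) = 0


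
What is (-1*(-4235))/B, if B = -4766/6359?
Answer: -26930365/4766 ≈ -5650.5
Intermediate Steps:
B = -4766/6359 (B = -4766*1/6359 = -4766/6359 ≈ -0.74949)
(-1*(-4235))/B = (-1*(-4235))/(-4766/6359) = 4235*(-6359/4766) = -26930365/4766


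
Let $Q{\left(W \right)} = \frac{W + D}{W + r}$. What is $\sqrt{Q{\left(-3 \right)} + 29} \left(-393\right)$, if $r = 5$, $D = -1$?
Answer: $- 1179 \sqrt{3} \approx -2042.1$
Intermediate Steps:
$Q{\left(W \right)} = \frac{-1 + W}{5 + W}$ ($Q{\left(W \right)} = \frac{W - 1}{W + 5} = \frac{-1 + W}{5 + W}$)
$\sqrt{Q{\left(-3 \right)} + 29} \left(-393\right) = \sqrt{\frac{-1 - 3}{5 - 3} + 29} \left(-393\right) = \sqrt{\frac{1}{2} \left(-4\right) + 29} \left(-393\right) = \sqrt{-2 + 29} \left(-393\right) = \sqrt{27} \left(-393\right) = 3 \sqrt{3} \left(-393\right) = - 1179 \sqrt{3}$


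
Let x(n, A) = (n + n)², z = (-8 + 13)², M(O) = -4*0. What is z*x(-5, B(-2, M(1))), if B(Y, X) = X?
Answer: 2500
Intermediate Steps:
M(O) = 0
z = 25 (z = 5² = 25)
x(n, A) = 4*n² (x(n, A) = (2*n)² = 4*n²)
z*x(-5, B(-2, M(1))) = 25*(4*(-5)²) = 25*(4*25) = 25*100 = 2500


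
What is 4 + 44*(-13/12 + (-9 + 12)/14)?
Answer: -719/21 ≈ -34.238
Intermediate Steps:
4 + 44*(-13/12 + (-9 + 12)/14) = 4 + 44*(-13*1/12 + 3*(1/14)) = 4 + 44*(-13/12 + 3/14) = 4 + 44*(-73/84) = 4 - 803/21 = -719/21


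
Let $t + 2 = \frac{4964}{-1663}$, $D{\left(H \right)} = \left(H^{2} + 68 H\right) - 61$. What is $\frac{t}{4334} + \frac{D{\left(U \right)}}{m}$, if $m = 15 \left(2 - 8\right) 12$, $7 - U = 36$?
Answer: $\frac{536394854}{486502335} \approx 1.1026$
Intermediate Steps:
$U = -29$ ($U = 7 - 36 = -29$)
$D{\left(H \right)} = -61 + H^{2} + 68 H$
$m = -1080$ ($m = 15 \left(2 - 8\right) 12 = 15 \left(-6\right) 12 = \left(-90\right) 12 = -1080$)
$t = - \frac{8290}{1663}$ ($t = -2 + \frac{4964}{-1663} = -2 + 4964 \left(- \frac{1}{1663}\right) = -2 - \frac{4964}{1663} = - \frac{8290}{1663} \approx -4.985$)
$\frac{t}{4334} + \frac{D{\left(U \right)}}{m} = - \frac{8290}{1663 \cdot 4334} + \frac{-61 + \left(-29\right)^{2} + 68 \left(-29\right)}{-1080} = \left(- \frac{8290}{1663}\right) \frac{1}{4334} + \left(-61 + 841 - 1972\right) \left(- \frac{1}{1080}\right) = - \frac{4145}{3603721} - - \frac{149}{135} = - \frac{4145}{3603721} + \frac{149}{135} = \frac{536394854}{486502335}$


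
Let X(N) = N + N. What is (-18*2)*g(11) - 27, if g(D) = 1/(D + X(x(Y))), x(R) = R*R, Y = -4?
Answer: -1197/43 ≈ -27.837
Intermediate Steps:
x(R) = R²
X(N) = 2*N
g(D) = 1/(32 + D) (g(D) = 1/(D + 2*(-4)²) = 1/(D + 2*16) = 1/(D + 32) = 1/(32 + D))
(-18*2)*g(11) - 27 = (-18*2)/(32 + 11) - 27 = -36/43 - 27 = -1197/43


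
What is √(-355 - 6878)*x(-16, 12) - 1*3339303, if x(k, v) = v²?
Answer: -3339303 + 144*I*√7233 ≈ -3.3393e+6 + 12247.0*I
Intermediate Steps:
√(-355 - 6878)*x(-16, 12) - 1*3339303 = √(-355 - 6878)*12² - 1*3339303 = √(-7233)*144 - 3339303 = (I*√7233)*144 - 3339303 = 144*I*√7233 - 3339303 = -3339303 + 144*I*√7233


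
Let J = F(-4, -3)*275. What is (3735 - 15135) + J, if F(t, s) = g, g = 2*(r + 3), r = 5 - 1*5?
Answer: -9750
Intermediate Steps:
r = 0 (r = 5 - 5 = 0)
g = 6 (g = 2*(0 + 3) = 2*3 = 6)
F(t, s) = 6
J = 1650 (J = 6*275 = 1650)
(3735 - 15135) + J = (3735 - 15135) + 1650 = -11400 + 1650 = -9750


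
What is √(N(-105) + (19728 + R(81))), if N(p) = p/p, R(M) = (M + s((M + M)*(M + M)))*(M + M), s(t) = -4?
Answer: √32203 ≈ 179.45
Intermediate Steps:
R(M) = 2*M*(-4 + M) (R(M) = (M - 4)*(M + M) = (-4 + M)*(2*M) = 2*M*(-4 + M))
N(p) = 1
√(N(-105) + (19728 + R(81))) = √(1 + (19728 + 2*81*(-4 + 81))) = √(1 + (19728 + 2*81*77)) = √(1 + (19728 + 12474)) = √(1 + 32202) = √32203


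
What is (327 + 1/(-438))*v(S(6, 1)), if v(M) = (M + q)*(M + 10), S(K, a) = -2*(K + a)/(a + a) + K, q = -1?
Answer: -429675/73 ≈ -5886.0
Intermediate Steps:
S(K, a) = K - (K + a)/a (S(K, a) = -2*(K + a)/(2*a) + K = -2*(K + a)*1/(2*a) + K = -(K + a)/a + K = K - (K + a)/a)
v(M) = (-1 + M)*(10 + M) (v(M) = (M - 1)*(M + 10) = (-1 + M)*(10 + M))
(327 + 1/(-438))*v(S(6, 1)) = (327 + 1/(-438))*(-10 + (-1 + 6 - 1*6/1)² + 9*(-1 + 6 - 1*6/1)) = (327 - 1/438)*(-10 + (-1 + 6 - 1*6*1)² + 9*(-1 + 6 - 1*6*1)) = 143225*(-10 + (-1 + 6 - 6)² + 9*(-1 + 6 - 6))/438 = 143225*(-10 + (-1)² + 9*(-1))/438 = 143225*(-10 + 1 - 9)/438 = (143225/438)*(-18) = -429675/73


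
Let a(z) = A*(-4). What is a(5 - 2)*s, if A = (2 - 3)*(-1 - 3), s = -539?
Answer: 8624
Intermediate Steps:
A = 4 (A = -1*(-4) = 4)
a(z) = -16 (a(z) = 4*(-4) = -16)
a(5 - 2)*s = -16*(-539) = 8624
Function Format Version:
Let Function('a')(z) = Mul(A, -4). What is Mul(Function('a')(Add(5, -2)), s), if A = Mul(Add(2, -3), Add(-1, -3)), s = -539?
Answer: 8624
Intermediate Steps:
A = 4 (A = Mul(-1, -4) = 4)
Function('a')(z) = -16 (Function('a')(z) = Mul(4, -4) = -16)
Mul(Function('a')(Add(5, -2)), s) = Mul(-16, -539) = 8624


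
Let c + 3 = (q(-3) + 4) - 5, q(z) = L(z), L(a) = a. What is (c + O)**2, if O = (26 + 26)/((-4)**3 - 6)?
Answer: 73441/1225 ≈ 59.952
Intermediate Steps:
q(z) = z
c = -7 (c = -3 + ((-3 + 4) - 5) = -3 + (1 - 5) = -3 - 4 = -7)
O = -26/35 (O = 52/(-64 - 6) = 52/(-70) = 52*(-1/70) = -26/35 ≈ -0.74286)
(c + O)**2 = (-7 - 26/35)**2 = (-271/35)**2 = 73441/1225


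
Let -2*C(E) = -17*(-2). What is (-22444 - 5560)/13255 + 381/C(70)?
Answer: -5526223/225335 ≈ -24.524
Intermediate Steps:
C(E) = -17 (C(E) = -(-17)*(-2)/2 = -½*34 = -17)
(-22444 - 5560)/13255 + 381/C(70) = (-22444 - 5560)/13255 + 381/(-17) = -28004*1/13255 + 381*(-1/17) = -28004/13255 - 381/17 = -5526223/225335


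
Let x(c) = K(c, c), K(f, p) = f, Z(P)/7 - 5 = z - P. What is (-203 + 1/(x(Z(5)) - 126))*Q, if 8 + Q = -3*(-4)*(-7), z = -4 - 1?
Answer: 130736/7 ≈ 18677.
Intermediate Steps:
z = -5
Z(P) = -7*P (Z(P) = 35 + 7*(-5 - P) = 35 + (-35 - 7*P) = -7*P)
x(c) = c
Q = -92 (Q = -8 - 3*(-4)*(-7) = -8 + 12*(-7) = -8 - 84 = -92)
(-203 + 1/(x(Z(5)) - 126))*Q = (-203 + 1/(-7*5 - 126))*(-92) = (-203 + 1/(-35 - 126))*(-92) = (-203 + 1/(-161))*(-92) = (-203 - 1/161)*(-92) = -32684/161*(-92) = 130736/7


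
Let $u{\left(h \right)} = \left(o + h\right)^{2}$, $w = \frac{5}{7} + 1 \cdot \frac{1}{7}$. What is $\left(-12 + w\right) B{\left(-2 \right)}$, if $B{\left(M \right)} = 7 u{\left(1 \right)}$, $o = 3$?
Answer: $-1248$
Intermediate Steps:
$w = \frac{6}{7}$ ($w = 5 \cdot \frac{1}{7} + 1 \cdot \frac{1}{7} = \frac{5}{7} + \frac{1}{7} = \frac{6}{7} \approx 0.85714$)
$u{\left(h \right)} = \left(3 + h\right)^{2}$
$B{\left(M \right)} = 112$ ($B{\left(M \right)} = 7 \left(3 + 1\right)^{2} = 7 \cdot 4^{2} = 7 \cdot 16 = 112$)
$\left(-12 + w\right) B{\left(-2 \right)} = \left(-12 + \frac{6}{7}\right) 112 = \left(- \frac{78}{7}\right) 112 = -1248$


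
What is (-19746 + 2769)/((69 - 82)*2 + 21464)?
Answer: -5659/7146 ≈ -0.79191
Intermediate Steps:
(-19746 + 2769)/((69 - 82)*2 + 21464) = -16977/(-13*2 + 21464) = -16977/(-26 + 21464) = -16977/21438 = -16977*1/21438 = -5659/7146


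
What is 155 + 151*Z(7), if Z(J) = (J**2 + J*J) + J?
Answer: 16010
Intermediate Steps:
Z(J) = J + 2*J**2 (Z(J) = (J**2 + J**2) + J = 2*J**2 + J = J + 2*J**2)
155 + 151*Z(7) = 155 + 151*(7*(1 + 2*7)) = 155 + 151*(7*(1 + 14)) = 155 + 151*(7*15) = 155 + 151*105 = 155 + 15855 = 16010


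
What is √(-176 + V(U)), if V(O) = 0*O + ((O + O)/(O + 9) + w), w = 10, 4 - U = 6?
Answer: I*√8162/7 ≈ 12.906*I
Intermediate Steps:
U = -2 (U = 4 - 1*6 = 4 - 6 = -2)
V(O) = 10 + 2*O/(9 + O) (V(O) = 0*O + ((O + O)/(O + 9) + 10) = 0 + ((2*O)/(9 + O) + 10) = 0 + (2*O/(9 + O) + 10) = 0 + (10 + 2*O/(9 + O)) = 10 + 2*O/(9 + O))
√(-176 + V(U)) = √(-176 + 6*(15 + 2*(-2))/(9 - 2)) = √(-176 + 6*(15 - 4)/7) = √(-176 + 6*(⅐)*11) = √(-176 + 66/7) = √(-1166/7) = I*√8162/7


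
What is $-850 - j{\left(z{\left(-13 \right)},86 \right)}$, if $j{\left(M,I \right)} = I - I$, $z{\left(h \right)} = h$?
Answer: $-850$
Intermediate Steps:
$j{\left(M,I \right)} = 0$
$-850 - j{\left(z{\left(-13 \right)},86 \right)} = -850 - 0 = -850 + 0 = -850$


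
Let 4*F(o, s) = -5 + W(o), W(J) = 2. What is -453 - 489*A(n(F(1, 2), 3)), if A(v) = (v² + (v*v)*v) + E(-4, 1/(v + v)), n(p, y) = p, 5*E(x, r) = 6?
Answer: -354741/320 ≈ -1108.6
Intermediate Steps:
E(x, r) = 6/5 (E(x, r) = (⅕)*6 = 6/5)
F(o, s) = -¾ (F(o, s) = (-5 + 2)/4 = (¼)*(-3) = -¾)
A(v) = 6/5 + v² + v³ (A(v) = (v² + (v*v)*v) + 6/5 = (v² + v²*v) + 6/5 = (v² + v³) + 6/5 = 6/5 + v² + v³)
-453 - 489*A(n(F(1, 2), 3)) = -453 - 489*(6/5 + (-¾)² + (-¾)³) = -453 - 489*(6/5 + 9/16 - 27/64) = -453 - 489*429/320 = -453 - 209781/320 = -354741/320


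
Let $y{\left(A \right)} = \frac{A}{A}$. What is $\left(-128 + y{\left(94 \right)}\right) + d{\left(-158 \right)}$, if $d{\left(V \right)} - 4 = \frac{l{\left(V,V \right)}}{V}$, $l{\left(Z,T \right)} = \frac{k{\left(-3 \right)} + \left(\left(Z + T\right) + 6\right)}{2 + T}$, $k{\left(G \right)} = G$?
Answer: $- \frac{3032017}{24648} \approx -123.01$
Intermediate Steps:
$l{\left(Z,T \right)} = \frac{3 + T + Z}{2 + T}$ ($l{\left(Z,T \right)} = \frac{-3 + \left(\left(Z + T\right) + 6\right)}{2 + T} = \frac{-3 + \left(\left(T + Z\right) + 6\right)}{2 + T} = \frac{-3 + \left(6 + T + Z\right)}{2 + T} = \frac{3 + T + Z}{2 + T}$)
$d{\left(V \right)} = 4 + \frac{3 + 2 V}{V \left(2 + V\right)}$ ($d{\left(V \right)} = 4 + \frac{\frac{1}{2 + V} \left(3 + V + V\right)}{V} = 4 + \frac{\frac{1}{2 + V} \left(3 + 2 V\right)}{V} = 4 + \frac{3 + 2 V}{V \left(2 + V\right)}$)
$y{\left(A \right)} = 1$
$\left(-128 + y{\left(94 \right)}\right) + d{\left(-158 \right)} = \left(-128 + 1\right) + \frac{3 + 4 \left(-158\right)^{2} + 10 \left(-158\right)}{\left(-158\right) \left(2 - 158\right)} = -127 - \frac{3 + 4 \cdot 24964 - 1580}{158 \left(-156\right)} = -127 - - \frac{3 + 99856 - 1580}{24648} = -127 - \left(- \frac{1}{24648}\right) 98279 = -127 + \frac{98279}{24648} = - \frac{3032017}{24648}$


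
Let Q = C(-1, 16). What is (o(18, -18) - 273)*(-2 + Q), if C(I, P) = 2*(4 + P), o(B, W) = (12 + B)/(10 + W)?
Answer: -21033/2 ≈ -10517.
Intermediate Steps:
o(B, W) = (12 + B)/(10 + W)
C(I, P) = 8 + 2*P
Q = 40 (Q = 8 + 2*16 = 8 + 32 = 40)
(o(18, -18) - 273)*(-2 + Q) = ((12 + 18)/(10 - 18) - 273)*(-2 + 40) = (30/(-8) - 273)*38 = (-⅛*30 - 273)*38 = (-15/4 - 273)*38 = -1107/4*38 = -21033/2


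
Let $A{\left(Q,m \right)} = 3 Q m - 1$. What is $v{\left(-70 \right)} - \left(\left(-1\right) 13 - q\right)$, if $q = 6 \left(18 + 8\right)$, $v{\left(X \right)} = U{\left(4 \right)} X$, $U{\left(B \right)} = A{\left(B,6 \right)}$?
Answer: $-4801$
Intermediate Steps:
$A{\left(Q,m \right)} = -1 + 3 Q m$ ($A{\left(Q,m \right)} = 3 Q m - 1 = -1 + 3 Q m$)
$U{\left(B \right)} = -1 + 18 B$ ($U{\left(B \right)} = -1 + 3 B 6 = -1 + 18 B$)
$v{\left(X \right)} = 71 X$ ($v{\left(X \right)} = \left(-1 + 18 \cdot 4\right) X = \left(-1 + 72\right) X = 71 X$)
$q = 156$ ($q = 6 \cdot 26 = 156$)
$v{\left(-70 \right)} - \left(\left(-1\right) 13 - q\right) = 71 \left(-70\right) - \left(\left(-1\right) 13 - 156\right) = -4970 - \left(-13 - 156\right) = -4970 - -169 = -4970 + 169 = -4801$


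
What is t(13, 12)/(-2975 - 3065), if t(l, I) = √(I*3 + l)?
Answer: -7/6040 ≈ -0.0011589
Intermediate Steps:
t(l, I) = √(l + 3*I) (t(l, I) = √(3*I + l) = √(l + 3*I))
t(13, 12)/(-2975 - 3065) = √(13 + 3*12)/(-2975 - 3065) = √(13 + 36)/(-6040) = -√49/6040 = -1/6040*7 = -7/6040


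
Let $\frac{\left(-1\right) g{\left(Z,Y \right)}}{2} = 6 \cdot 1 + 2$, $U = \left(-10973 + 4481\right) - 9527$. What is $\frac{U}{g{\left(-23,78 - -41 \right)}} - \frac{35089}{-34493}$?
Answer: $\frac{553104791}{551888} \approx 1002.2$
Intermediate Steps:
$U = -16019$ ($U = -6492 - 9527 = -16019$)
$g{\left(Z,Y \right)} = -16$ ($g{\left(Z,Y \right)} = - 2 \left(6 \cdot 1 + 2\right) = - 2 \left(6 + 2\right) = \left(-2\right) 8 = -16$)
$\frac{U}{g{\left(-23,78 - -41 \right)}} - \frac{35089}{-34493} = - \frac{16019}{-16} - \frac{35089}{-34493} = \left(-16019\right) \left(- \frac{1}{16}\right) - - \frac{35089}{34493} = \frac{16019}{16} + \frac{35089}{34493} = \frac{553104791}{551888}$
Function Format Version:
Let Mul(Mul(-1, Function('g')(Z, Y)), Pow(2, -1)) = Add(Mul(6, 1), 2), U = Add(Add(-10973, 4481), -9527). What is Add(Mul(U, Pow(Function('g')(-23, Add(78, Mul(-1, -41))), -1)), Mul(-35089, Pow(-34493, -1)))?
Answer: Rational(553104791, 551888) ≈ 1002.2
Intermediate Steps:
U = -16019 (U = Add(-6492, -9527) = -16019)
Function('g')(Z, Y) = -16 (Function('g')(Z, Y) = Mul(-2, Add(Mul(6, 1), 2)) = Mul(-2, Add(6, 2)) = Mul(-2, 8) = -16)
Add(Mul(U, Pow(Function('g')(-23, Add(78, Mul(-1, -41))), -1)), Mul(-35089, Pow(-34493, -1))) = Add(Mul(-16019, Pow(-16, -1)), Mul(-35089, Pow(-34493, -1))) = Add(Mul(-16019, Rational(-1, 16)), Mul(-35089, Rational(-1, 34493))) = Add(Rational(16019, 16), Rational(35089, 34493)) = Rational(553104791, 551888)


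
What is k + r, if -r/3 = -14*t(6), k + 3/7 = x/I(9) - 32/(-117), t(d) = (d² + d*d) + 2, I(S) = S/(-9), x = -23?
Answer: 2564162/819 ≈ 3130.8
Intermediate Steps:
I(S) = -S/9 (I(S) = S*(-⅑) = -S/9)
t(d) = 2 + 2*d² (t(d) = (d² + d²) + 2 = 2*d² + 2 = 2 + 2*d²)
k = 18710/819 (k = -3/7 + (-23/((-⅑*9)) - 32/(-117)) = -3/7 + (-23/(-1) - 32*(-1/117)) = -3/7 + (-23*(-1) + 32/117) = -3/7 + (23 + 32/117) = -3/7 + 2723/117 = 18710/819 ≈ 22.845)
r = 3108 (r = -(-42)*(2 + 2*6²) = -(-42)*(2 + 2*36) = -(-42)*(2 + 72) = -(-42)*74 = -3*(-1036) = 3108)
k + r = 18710/819 + 3108 = 2564162/819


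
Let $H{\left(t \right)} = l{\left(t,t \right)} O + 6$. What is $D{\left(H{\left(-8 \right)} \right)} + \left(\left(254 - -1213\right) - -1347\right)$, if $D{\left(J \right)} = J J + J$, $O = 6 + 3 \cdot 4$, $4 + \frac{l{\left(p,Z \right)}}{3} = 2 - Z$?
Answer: $112044$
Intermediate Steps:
$l{\left(p,Z \right)} = -6 - 3 Z$ ($l{\left(p,Z \right)} = -12 + 3 \left(2 - Z\right) = -12 - \left(-6 + 3 Z\right) = -6 - 3 Z$)
$O = 18$ ($O = 6 + 12 = 18$)
$H{\left(t \right)} = -102 - 54 t$ ($H{\left(t \right)} = \left(-6 - 3 t\right) 18 + 6 = \left(-108 - 54 t\right) + 6 = -102 - 54 t$)
$D{\left(J \right)} = J + J^{2}$ ($D{\left(J \right)} = J^{2} + J = J + J^{2}$)
$D{\left(H{\left(-8 \right)} \right)} + \left(\left(254 - -1213\right) - -1347\right) = \left(-102 - -432\right) \left(1 - -330\right) + \left(\left(254 - -1213\right) - -1347\right) = \left(-102 + 432\right) \left(1 + \left(-102 + 432\right)\right) + \left(\left(254 + 1213\right) + 1347\right) = 330 \left(1 + 330\right) + \left(1467 + 1347\right) = 330 \cdot 331 + 2814 = 109230 + 2814 = 112044$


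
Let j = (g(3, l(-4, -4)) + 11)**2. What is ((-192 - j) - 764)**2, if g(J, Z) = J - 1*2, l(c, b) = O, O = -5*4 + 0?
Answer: 1210000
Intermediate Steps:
O = -20 (O = -20 + 0 = -20)
l(c, b) = -20
g(J, Z) = -2 + J (g(J, Z) = J - 2 = -2 + J)
j = 144 (j = ((-2 + 3) + 11)**2 = (1 + 11)**2 = 12**2 = 144)
((-192 - j) - 764)**2 = ((-192 - 1*144) - 764)**2 = ((-192 - 144) - 764)**2 = (-336 - 764)**2 = (-1100)**2 = 1210000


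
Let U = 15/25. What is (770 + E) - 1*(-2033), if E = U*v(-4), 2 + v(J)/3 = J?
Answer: 13961/5 ≈ 2792.2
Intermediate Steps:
v(J) = -6 + 3*J
U = ⅗ (U = 15*(1/25) = ⅗ ≈ 0.60000)
E = -54/5 (E = 3*(-6 + 3*(-4))/5 = 3*(-6 - 12)/5 = (⅗)*(-18) = -54/5 ≈ -10.800)
(770 + E) - 1*(-2033) = (770 - 54/5) - 1*(-2033) = 3796/5 + 2033 = 13961/5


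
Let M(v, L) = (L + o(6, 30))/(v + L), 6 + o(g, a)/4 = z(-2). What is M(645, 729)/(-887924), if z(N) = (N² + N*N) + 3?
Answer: -749/1220007576 ≈ -6.1393e-7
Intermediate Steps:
z(N) = 3 + 2*N² (z(N) = (N² + N²) + 3 = 2*N² + 3 = 3 + 2*N²)
o(g, a) = 20 (o(g, a) = -24 + 4*(3 + 2*(-2)²) = -24 + 4*(3 + 2*4) = -24 + 4*(3 + 8) = -24 + 4*11 = -24 + 44 = 20)
M(v, L) = (20 + L)/(L + v) (M(v, L) = (L + 20)/(v + L) = (20 + L)/(L + v))
M(645, 729)/(-887924) = ((20 + 729)/(729 + 645))/(-887924) = (749/1374)*(-1/887924) = -749/1220007576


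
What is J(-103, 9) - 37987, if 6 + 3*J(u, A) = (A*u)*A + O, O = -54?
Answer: -40788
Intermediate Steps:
J(u, A) = -20 + u*A**2/3 (J(u, A) = -2 + ((A*u)*A - 54)/3 = -2 + (u*A**2 - 54)/3 = -2 + (-54 + u*A**2)/3 = -2 + (-18 + u*A**2/3) = -20 + u*A**2/3)
J(-103, 9) - 37987 = (-20 + (1/3)*(-103)*9**2) - 37987 = (-20 + (1/3)*(-103)*81) - 37987 = (-20 - 2781) - 37987 = -2801 - 37987 = -40788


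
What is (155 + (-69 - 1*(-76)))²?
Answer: 26244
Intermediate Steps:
(155 + (-69 - 1*(-76)))² = (155 + (-69 + 76))² = (155 + 7)² = 162² = 26244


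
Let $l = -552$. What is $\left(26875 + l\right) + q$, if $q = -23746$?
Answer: $2577$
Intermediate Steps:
$\left(26875 + l\right) + q = \left(26875 - 552\right) - 23746 = 26323 - 23746 = 2577$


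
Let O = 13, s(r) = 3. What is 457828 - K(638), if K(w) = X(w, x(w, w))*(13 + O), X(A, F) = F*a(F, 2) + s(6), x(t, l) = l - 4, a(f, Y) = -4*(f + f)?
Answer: 84064598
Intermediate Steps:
a(f, Y) = -8*f
x(t, l) = -4 + l
X(A, F) = 3 - 8*F² (X(A, F) = F*(-8*F) + 3 = -8*F² + 3 = 3 - 8*F²)
K(w) = 78 - 208*(-4 + w)² (K(w) = (3 - 8*(-4 + w)²)*(13 + 13) = (3 - 8*(-4 + w)²)*26 = 78 - 208*(-4 + w)²)
457828 - K(638) = 457828 - (-3250 - 208*638² + 1664*638) = 457828 - (-3250 - 208*407044 + 1061632) = 457828 - (-3250 - 84665152 + 1061632) = 457828 - 1*(-83606770) = 457828 + 83606770 = 84064598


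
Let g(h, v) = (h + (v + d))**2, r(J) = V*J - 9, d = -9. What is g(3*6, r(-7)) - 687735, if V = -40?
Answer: -609335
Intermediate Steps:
r(J) = -9 - 40*J (r(J) = -40*J - 9 = -9 - 40*J)
g(h, v) = (-9 + h + v)**2 (g(h, v) = (h + (v - 9))**2 = (h + (-9 + v))**2 = (-9 + h + v)**2)
g(3*6, r(-7)) - 687735 = (-9 + 3*6 + (-9 - 40*(-7)))**2 - 687735 = (-9 + 18 + (-9 + 280))**2 - 687735 = (-9 + 18 + 271)**2 - 687735 = 280**2 - 687735 = 78400 - 687735 = -609335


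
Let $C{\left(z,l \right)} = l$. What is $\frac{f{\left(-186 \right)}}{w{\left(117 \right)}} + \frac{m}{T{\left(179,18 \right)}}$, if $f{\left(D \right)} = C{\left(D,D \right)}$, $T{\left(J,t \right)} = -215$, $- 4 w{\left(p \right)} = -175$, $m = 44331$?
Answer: $- \frac{1583577}{7525} \approx -210.44$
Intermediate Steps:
$w{\left(p \right)} = \frac{175}{4}$ ($w{\left(p \right)} = \left(- \frac{1}{4}\right) \left(-175\right) = \frac{175}{4}$)
$f{\left(D \right)} = D$
$\frac{f{\left(-186 \right)}}{w{\left(117 \right)}} + \frac{m}{T{\left(179,18 \right)}} = - \frac{186}{\frac{175}{4}} + \frac{44331}{-215} = \left(-186\right) \frac{4}{175} + 44331 \left(- \frac{1}{215}\right) = - \frac{744}{175} - \frac{44331}{215} = - \frac{1583577}{7525}$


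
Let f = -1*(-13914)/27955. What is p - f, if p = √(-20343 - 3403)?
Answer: -13914/27955 + I*√23746 ≈ -0.49773 + 154.1*I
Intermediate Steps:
f = 13914/27955 (f = 13914*(1/27955) = 13914/27955 ≈ 0.49773)
p = I*√23746 (p = √(-23746) = I*√23746 ≈ 154.1*I)
p - f = I*√23746 - 1*13914/27955 = I*√23746 - 13914/27955 = -13914/27955 + I*√23746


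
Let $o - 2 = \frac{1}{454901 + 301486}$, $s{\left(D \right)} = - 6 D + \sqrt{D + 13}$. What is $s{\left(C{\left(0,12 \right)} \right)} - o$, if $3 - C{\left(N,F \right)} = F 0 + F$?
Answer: $\frac{40844897}{756387} \approx 54.0$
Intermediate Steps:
$C{\left(N,F \right)} = 3 - F$ ($C{\left(N,F \right)} = 3 - \left(F 0 + F\right) = 3 - \left(0 + F\right) = 3 - F$)
$s{\left(D \right)} = \sqrt{13 + D} - 6 D$ ($s{\left(D \right)} = - 6 D + \sqrt{13 + D} = \sqrt{13 + D} - 6 D$)
$o = \frac{1512775}{756387}$ ($o = 2 + \frac{1}{454901 + 301486} = 2 + \frac{1}{756387} = \frac{1512775}{756387} \approx 2.0$)
$s{\left(C{\left(0,12 \right)} \right)} - o = \left(\sqrt{13 + \left(3 - 12\right)} - 6 \left(3 - 12\right)\right) - \frac{1512775}{756387} = \left(\sqrt{13 - 9} - -54\right) - \frac{1512775}{756387} = \left(\sqrt{4} + 54\right) - \frac{1512775}{756387} = \left(2 + 54\right) - \frac{1512775}{756387} = 56 - \frac{1512775}{756387} = \frac{40844897}{756387}$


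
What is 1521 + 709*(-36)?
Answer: -24003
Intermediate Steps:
1521 + 709*(-36) = 1521 - 25524 = -24003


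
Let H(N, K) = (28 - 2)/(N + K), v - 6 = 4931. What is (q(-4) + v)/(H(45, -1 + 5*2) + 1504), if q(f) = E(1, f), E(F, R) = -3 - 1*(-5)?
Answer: 133353/40621 ≈ 3.2829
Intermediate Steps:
E(F, R) = 2 (E(F, R) = -3 + 5 = 2)
v = 4937 (v = 6 + 4931 = 4937)
H(N, K) = 26/(K + N)
q(f) = 2
(q(-4) + v)/(H(45, -1 + 5*2) + 1504) = (2 + 4937)/(26/((-1 + 5*2) + 45) + 1504) = 4939/(26/((-1 + 10) + 45) + 1504) = 4939/(26/(9 + 45) + 1504) = 4939/(26/54 + 1504) = 4939/(26*(1/54) + 1504) = 4939/(13/27 + 1504) = 4939/(40621/27) = 4939*(27/40621) = 133353/40621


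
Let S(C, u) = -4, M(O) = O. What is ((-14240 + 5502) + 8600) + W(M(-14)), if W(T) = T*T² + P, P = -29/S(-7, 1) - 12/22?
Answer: -126513/44 ≈ -2875.3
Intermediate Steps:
P = 295/44 (P = -29/(-4) - 12/22 = -29*(-¼) - 12*1/22 = 29/4 - 6/11 = 295/44 ≈ 6.7045)
W(T) = 295/44 + T³ (W(T) = T*T² + 295/44 = T³ + 295/44 = 295/44 + T³)
((-14240 + 5502) + 8600) + W(M(-14)) = ((-14240 + 5502) + 8600) + (295/44 + (-14)³) = (-8738 + 8600) + (295/44 - 2744) = -138 - 120441/44 = -126513/44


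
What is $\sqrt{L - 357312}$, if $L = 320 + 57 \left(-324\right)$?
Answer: $2 i \sqrt{93865} \approx 612.75 i$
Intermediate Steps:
$L = -18148$ ($L = 320 - 18468 = -18148$)
$\sqrt{L - 357312} = \sqrt{-18148 - 357312} = \sqrt{-375460} = 2 i \sqrt{93865}$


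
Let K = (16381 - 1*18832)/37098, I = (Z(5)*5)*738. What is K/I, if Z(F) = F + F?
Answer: -817/456305400 ≈ -1.7905e-6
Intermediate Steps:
Z(F) = 2*F
I = 36900 (I = ((2*5)*5)*738 = (10*5)*738 = 50*738 = 36900)
K = -817/12366 (K = (16381 - 18832)*(1/37098) = -2451*1/37098 = -817/12366 ≈ -0.066068)
K/I = -817/12366/36900 = -817/12366*1/36900 = -817/456305400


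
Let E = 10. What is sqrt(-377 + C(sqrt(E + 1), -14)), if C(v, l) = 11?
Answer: I*sqrt(366) ≈ 19.131*I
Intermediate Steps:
sqrt(-377 + C(sqrt(E + 1), -14)) = sqrt(-377 + 11) = sqrt(-366) = I*sqrt(366)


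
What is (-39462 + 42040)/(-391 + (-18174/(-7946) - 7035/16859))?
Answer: -172676520446/26064247859 ≈ -6.6250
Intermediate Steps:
(-39462 + 42040)/(-391 + (-18174/(-7946) - 7035/16859)) = 2578/(-391 + (-18174*(-1/7946) - 7035*1/16859)) = 2578/(-391 + (9087/3973 - 7035/16859)) = 2578/(-391 + 125247678/66980807) = 2578/(-26064247859/66980807) = 2578*(-66980807/26064247859) = -172676520446/26064247859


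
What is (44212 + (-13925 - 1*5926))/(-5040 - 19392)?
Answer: -24361/24432 ≈ -0.99709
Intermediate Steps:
(44212 + (-13925 - 1*5926))/(-5040 - 19392) = (44212 + (-13925 - 5926))/(-24432) = (44212 - 19851)*(-1/24432) = 24361*(-1/24432) = -24361/24432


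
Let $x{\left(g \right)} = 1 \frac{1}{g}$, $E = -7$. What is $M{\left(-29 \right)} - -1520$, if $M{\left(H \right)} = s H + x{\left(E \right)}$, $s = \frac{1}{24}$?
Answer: $\frac{255133}{168} \approx 1518.6$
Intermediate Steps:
$x{\left(g \right)} = \frac{1}{g}$
$s = \frac{1}{24} \approx 0.041667$
$M{\left(H \right)} = - \frac{1}{7} + \frac{H}{24}$ ($M{\left(H \right)} = \frac{H}{24} + \frac{1}{-7} = \frac{H}{24} - \frac{1}{7} = - \frac{1}{7} + \frac{H}{24}$)
$M{\left(-29 \right)} - -1520 = \left(- \frac{1}{7} + \frac{1}{24} \left(-29\right)\right) - -1520 = \left(- \frac{1}{7} - \frac{29}{24}\right) + 1520 = - \frac{227}{168} + 1520 = \frac{255133}{168}$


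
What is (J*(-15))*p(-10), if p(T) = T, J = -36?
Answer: -5400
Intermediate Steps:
(J*(-15))*p(-10) = -36*(-15)*(-10) = 540*(-10) = -5400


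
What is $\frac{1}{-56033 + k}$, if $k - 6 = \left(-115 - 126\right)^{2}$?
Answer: $\frac{1}{2054} \approx 0.00048685$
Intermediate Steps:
$k = 58087$ ($k = 6 + \left(-115 - 126\right)^{2} = 6 + \left(-241\right)^{2} = 6 + 58081 = 58087$)
$\frac{1}{-56033 + k} = \frac{1}{-56033 + 58087} = \frac{1}{2054}$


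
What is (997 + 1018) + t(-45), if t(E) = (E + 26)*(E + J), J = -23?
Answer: 3307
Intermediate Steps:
t(E) = (-23 + E)*(26 + E) (t(E) = (E + 26)*(E - 23) = (26 + E)*(-23 + E) = (-23 + E)*(26 + E))
(997 + 1018) + t(-45) = (997 + 1018) + (-598 + (-45)² + 3*(-45)) = 2015 + (-598 + 2025 - 135) = 2015 + 1292 = 3307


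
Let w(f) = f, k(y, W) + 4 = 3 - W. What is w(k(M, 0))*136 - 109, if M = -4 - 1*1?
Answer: -245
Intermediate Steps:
M = -5 (M = -4 - 1 = -5)
k(y, W) = -1 - W (k(y, W) = -4 + (3 - W) = -1 - W)
w(k(M, 0))*136 - 109 = (-1 - 1*0)*136 - 109 = (-1 + 0)*136 - 109 = -1*136 - 109 = -136 - 109 = -245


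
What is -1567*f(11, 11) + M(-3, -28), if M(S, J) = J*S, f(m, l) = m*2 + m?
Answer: -51627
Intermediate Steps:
f(m, l) = 3*m (f(m, l) = 2*m + m = 3*m)
-1567*f(11, 11) + M(-3, -28) = -4701*11 - 28*(-3) = -1567*33 + 84 = -51711 + 84 = -51627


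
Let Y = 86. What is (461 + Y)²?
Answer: 299209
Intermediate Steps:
(461 + Y)² = (461 + 86)² = 547² = 299209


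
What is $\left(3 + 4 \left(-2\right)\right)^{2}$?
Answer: $25$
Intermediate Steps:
$\left(3 + 4 \left(-2\right)\right)^{2} = \left(3 - 8\right)^{2} = \left(-5\right)^{2} = 25$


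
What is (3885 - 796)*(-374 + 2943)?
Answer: 7935641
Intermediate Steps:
(3885 - 796)*(-374 + 2943) = 3089*2569 = 7935641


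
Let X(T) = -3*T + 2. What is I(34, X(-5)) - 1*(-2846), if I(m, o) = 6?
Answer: 2852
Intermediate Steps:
X(T) = 2 - 3*T
I(34, X(-5)) - 1*(-2846) = 6 - 1*(-2846) = 6 + 2846 = 2852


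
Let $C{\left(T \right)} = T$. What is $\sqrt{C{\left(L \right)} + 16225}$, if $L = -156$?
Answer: $\sqrt{16069} \approx 126.76$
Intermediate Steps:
$\sqrt{C{\left(L \right)} + 16225} = \sqrt{-156 + 16225} = \sqrt{16069}$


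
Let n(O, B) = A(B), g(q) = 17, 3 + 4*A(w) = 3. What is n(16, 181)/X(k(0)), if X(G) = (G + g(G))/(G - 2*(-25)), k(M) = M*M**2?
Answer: 0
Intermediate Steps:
A(w) = 0 (A(w) = -3/4 + (1/4)*3 = -3/4 + 3/4 = 0)
n(O, B) = 0
k(M) = M**3
X(G) = (17 + G)/(50 + G) (X(G) = (G + 17)/(G - 2*(-25)) = (17 + G)/(G + 50) = (17 + G)/(50 + G))
n(16, 181)/X(k(0)) = 0/(((17 + 0**3)/(50 + 0**3))) = 0/(((17 + 0)/(50 + 0))) = 0/((17/50)) = 0/(((1/50)*17)) = 0/(17/50) = 0*(50/17) = 0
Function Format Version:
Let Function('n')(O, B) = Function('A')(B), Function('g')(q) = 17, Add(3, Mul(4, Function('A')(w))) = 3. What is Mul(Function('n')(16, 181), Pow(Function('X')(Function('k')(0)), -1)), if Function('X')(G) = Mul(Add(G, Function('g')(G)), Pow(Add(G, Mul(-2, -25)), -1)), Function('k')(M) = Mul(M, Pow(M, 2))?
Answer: 0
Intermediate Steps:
Function('A')(w) = 0 (Function('A')(w) = Add(Rational(-3, 4), Mul(Rational(1, 4), 3)) = Add(Rational(-3, 4), Rational(3, 4)) = 0)
Function('n')(O, B) = 0
Function('k')(M) = Pow(M, 3)
Function('X')(G) = Mul(Pow(Add(50, G), -1), Add(17, G)) (Function('X')(G) = Mul(Add(G, 17), Pow(Add(G, Mul(-2, -25)), -1)) = Mul(Add(17, G), Pow(Add(G, 50), -1)) = Mul(Add(17, G), Pow(Add(50, G), -1)) = Mul(Pow(Add(50, G), -1), Add(17, G)))
Mul(Function('n')(16, 181), Pow(Function('X')(Function('k')(0)), -1)) = Mul(0, Pow(Mul(Pow(Add(50, Pow(0, 3)), -1), Add(17, Pow(0, 3))), -1)) = Mul(0, Pow(Mul(Pow(Add(50, 0), -1), Add(17, 0)), -1)) = Mul(0, Pow(Mul(Pow(50, -1), 17), -1)) = Mul(0, Pow(Mul(Rational(1, 50), 17), -1)) = Mul(0, Pow(Rational(17, 50), -1)) = Mul(0, Rational(50, 17)) = 0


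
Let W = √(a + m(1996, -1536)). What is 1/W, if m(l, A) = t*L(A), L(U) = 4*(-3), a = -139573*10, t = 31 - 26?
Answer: -I*√1395790/1395790 ≈ -0.00084643*I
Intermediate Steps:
t = 5
a = -1395730
L(U) = -12
m(l, A) = -60 (m(l, A) = 5*(-12) = -60)
W = I*√1395790 (W = √(-1395730 - 60) = √(-1395790) = I*√1395790 ≈ 1181.4*I)
1/W = 1/(I*√1395790) = -I*√1395790/1395790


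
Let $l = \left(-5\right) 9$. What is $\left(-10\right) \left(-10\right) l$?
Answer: $-4500$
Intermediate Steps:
$l = -45$
$\left(-10\right) \left(-10\right) l = \left(-10\right) \left(-10\right) \left(-45\right) = 100 \left(-45\right) = -4500$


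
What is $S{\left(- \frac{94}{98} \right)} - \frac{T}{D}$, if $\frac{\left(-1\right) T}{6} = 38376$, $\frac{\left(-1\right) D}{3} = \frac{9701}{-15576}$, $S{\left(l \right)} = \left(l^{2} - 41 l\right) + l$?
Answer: $\frac{2871284539581}{23292101} \approx 1.2327 \cdot 10^{5}$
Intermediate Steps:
$S{\left(l \right)} = l^{2} - 40 l$
$D = \frac{9701}{5192}$ ($D = - 3 \frac{9701}{-15576} = - 3 \cdot 9701 \left(- \frac{1}{15576}\right) = \left(-3\right) \left(- \frac{9701}{15576}\right) = \frac{9701}{5192} \approx 1.8685$)
$T = -230256$ ($T = \left(-6\right) 38376 = -230256$)
$S{\left(- \frac{94}{98} \right)} - \frac{T}{D} = - \frac{94}{98} \left(-40 - \frac{94}{98}\right) - - \frac{230256}{\frac{9701}{5192}} = \left(-94\right) \frac{1}{98} \left(-40 - \frac{47}{49}\right) - \left(-230256\right) \frac{5192}{9701} = - \frac{47 \left(-40 - \frac{47}{49}\right)}{49} - - \frac{1195489152}{9701} = \left(- \frac{47}{49}\right) \left(- \frac{2007}{49}\right) + \frac{1195489152}{9701} = \frac{94329}{2401} + \frac{1195489152}{9701} = \frac{2871284539581}{23292101}$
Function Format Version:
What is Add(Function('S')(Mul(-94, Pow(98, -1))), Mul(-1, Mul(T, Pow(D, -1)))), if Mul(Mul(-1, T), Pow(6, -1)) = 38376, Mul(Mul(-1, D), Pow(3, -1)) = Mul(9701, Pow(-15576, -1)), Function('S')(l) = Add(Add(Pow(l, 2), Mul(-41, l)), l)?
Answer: Rational(2871284539581, 23292101) ≈ 1.2327e+5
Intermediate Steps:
Function('S')(l) = Add(Pow(l, 2), Mul(-40, l))
D = Rational(9701, 5192) (D = Mul(-3, Mul(9701, Pow(-15576, -1))) = Mul(-3, Mul(9701, Rational(-1, 15576))) = Mul(-3, Rational(-9701, 15576)) = Rational(9701, 5192) ≈ 1.8685)
T = -230256 (T = Mul(-6, 38376) = -230256)
Add(Function('S')(Mul(-94, Pow(98, -1))), Mul(-1, Mul(T, Pow(D, -1)))) = Add(Mul(Mul(-94, Pow(98, -1)), Add(-40, Mul(-94, Pow(98, -1)))), Mul(-1, Mul(-230256, Pow(Rational(9701, 5192), -1)))) = Add(Mul(Mul(-94, Rational(1, 98)), Add(-40, Mul(-94, Rational(1, 98)))), Mul(-1, Mul(-230256, Rational(5192, 9701)))) = Add(Mul(Rational(-47, 49), Add(-40, Rational(-47, 49))), Mul(-1, Rational(-1195489152, 9701))) = Add(Mul(Rational(-47, 49), Rational(-2007, 49)), Rational(1195489152, 9701)) = Add(Rational(94329, 2401), Rational(1195489152, 9701)) = Rational(2871284539581, 23292101)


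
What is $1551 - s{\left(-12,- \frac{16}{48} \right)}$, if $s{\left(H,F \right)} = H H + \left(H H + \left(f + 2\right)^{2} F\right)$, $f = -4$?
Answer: $\frac{3793}{3} \approx 1264.3$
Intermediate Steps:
$s{\left(H,F \right)} = 2 H^{2} + 4 F$ ($s{\left(H,F \right)} = H H + \left(H H + \left(-4 + 2\right)^{2} F\right) = H^{2} + \left(H^{2} + \left(-2\right)^{2} F\right) = H^{2} + \left(H^{2} + 4 F\right) = 2 H^{2} + 4 F$)
$1551 - s{\left(-12,- \frac{16}{48} \right)} = 1551 - \left(2 \left(-12\right)^{2} + 4 \left(- \frac{16}{48}\right)\right) = 1551 - \left(2 \cdot 144 + 4 \left(\left(-16\right) \frac{1}{48}\right)\right) = 1551 - \left(288 + 4 \left(- \frac{1}{3}\right)\right) = 1551 - \left(288 - \frac{4}{3}\right) = 1551 - \frac{860}{3} = \frac{3793}{3}$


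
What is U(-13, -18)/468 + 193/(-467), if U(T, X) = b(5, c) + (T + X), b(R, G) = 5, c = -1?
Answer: -3941/8406 ≈ -0.46883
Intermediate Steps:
U(T, X) = 5 + T + X (U(T, X) = 5 + (T + X) = 5 + T + X)
U(-13, -18)/468 + 193/(-467) = (5 - 13 - 18)/468 + 193/(-467) = -26*1/468 + 193*(-1/467) = -1/18 - 193/467 = -3941/8406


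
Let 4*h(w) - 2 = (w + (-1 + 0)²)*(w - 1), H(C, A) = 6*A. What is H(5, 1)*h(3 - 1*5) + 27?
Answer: 69/2 ≈ 34.500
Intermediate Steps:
h(w) = ½ + (1 + w)*(-1 + w)/4 (h(w) = ½ + ((w + (-1 + 0)²)*(w - 1))/4 = ½ + ((w + (-1)²)*(-1 + w))/4 = ½ + ((w + 1)*(-1 + w))/4 = ½ + ((1 + w)*(-1 + w))/4 = ½ + (1 + w)*(-1 + w)/4)
H(5, 1)*h(3 - 1*5) + 27 = (6*1)*(¼ + (3 - 1*5)²/4) + 27 = 6*(¼ + (3 - 5)²/4) + 27 = 6*(¼ + (¼)*(-2)²) + 27 = 6*(¼ + (¼)*4) + 27 = 6*(¼ + 1) + 27 = 6*(5/4) + 27 = 15/2 + 27 = 69/2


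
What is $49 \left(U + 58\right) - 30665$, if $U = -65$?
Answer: $-31008$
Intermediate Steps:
$49 \left(U + 58\right) - 30665 = 49 \left(-65 + 58\right) - 30665 = 49 \left(-7\right) - 30665 = -343 - 30665 = -31008$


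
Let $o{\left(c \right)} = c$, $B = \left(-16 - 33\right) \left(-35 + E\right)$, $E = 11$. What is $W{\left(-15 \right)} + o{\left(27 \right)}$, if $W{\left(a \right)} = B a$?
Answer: $-17613$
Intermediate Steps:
$B = 1176$ ($B = \left(-16 - 33\right) \left(-35 + 11\right) = \left(-49\right) \left(-24\right) = 1176$)
$W{\left(a \right)} = 1176 a$
$W{\left(-15 \right)} + o{\left(27 \right)} = 1176 \left(-15\right) + 27 = -17640 + 27 = -17613$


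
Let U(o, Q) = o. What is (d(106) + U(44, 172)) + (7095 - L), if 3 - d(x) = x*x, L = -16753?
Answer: 12659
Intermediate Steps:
d(x) = 3 - x² (d(x) = 3 - x*x = 3 - x²)
(d(106) + U(44, 172)) + (7095 - L) = ((3 - 1*106²) + 44) + (7095 - 1*(-16753)) = ((3 - 1*11236) + 44) + (7095 + 16753) = ((3 - 11236) + 44) + 23848 = (-11233 + 44) + 23848 = -11189 + 23848 = 12659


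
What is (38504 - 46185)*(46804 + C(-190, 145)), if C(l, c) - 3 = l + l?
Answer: -356605787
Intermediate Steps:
C(l, c) = 3 + 2*l (C(l, c) = 3 + (l + l) = 3 + 2*l)
(38504 - 46185)*(46804 + C(-190, 145)) = (38504 - 46185)*(46804 + (3 + 2*(-190))) = -7681*(46804 + (3 - 380)) = -7681*(46804 - 377) = -7681*46427 = -356605787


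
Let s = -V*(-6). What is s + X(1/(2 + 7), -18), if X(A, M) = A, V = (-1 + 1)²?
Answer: ⅑ ≈ 0.11111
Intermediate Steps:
V = 0 (V = 0² = 0)
s = 0 (s = -1*0*(-6) = 0*(-6) = 0)
s + X(1/(2 + 7), -18) = 0 + 1/(2 + 7) = 0 + 1/9 = 0 + ⅑ = ⅑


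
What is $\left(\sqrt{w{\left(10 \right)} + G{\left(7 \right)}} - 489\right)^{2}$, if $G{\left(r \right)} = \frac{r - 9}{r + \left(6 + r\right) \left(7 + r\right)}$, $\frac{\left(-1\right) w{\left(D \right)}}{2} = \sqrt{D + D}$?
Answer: $\frac{\left(30807 - i \sqrt{42} \sqrt{1 + 378 \sqrt{5}}\right)^{2}}{3969} \approx 2.3911 \cdot 10^{5} - 2926.6 i$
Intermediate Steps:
$w{\left(D \right)} = - 2 \sqrt{2} \sqrt{D}$ ($w{\left(D \right)} = - 2 \sqrt{D + D} = - 2 \sqrt{2 D} = - 2 \sqrt{2} \sqrt{D}$)
$G{\left(r \right)} = \frac{-9 + r}{r + \left(6 + r\right) \left(7 + r\right)}$
$\left(\sqrt{w{\left(10 \right)} + G{\left(7 \right)}} - 489\right)^{2} = \left(\sqrt{- 2 \sqrt{2} \sqrt{10} + \frac{-9 + 7}{42 + 7^{2} + 14 \cdot 7}} - 489\right)^{2} = \left(\sqrt{- 4 \sqrt{5} + \frac{1}{42 + 49 + 98} \left(-2\right)} - 489\right)^{2} = \left(\sqrt{- 4 \sqrt{5} + \frac{1}{189} \left(-2\right)} - 489\right)^{2} = \left(\sqrt{- 4 \sqrt{5} - \frac{2}{189}} - 489\right)^{2} = \left(\sqrt{- \frac{2}{189} - 4 \sqrt{5}} - 489\right)^{2} = \left(-489 + \sqrt{- \frac{2}{189} - 4 \sqrt{5}}\right)^{2}$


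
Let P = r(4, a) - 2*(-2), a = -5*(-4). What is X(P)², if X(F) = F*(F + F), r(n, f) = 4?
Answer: 16384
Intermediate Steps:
a = 20
P = 8 (P = 4 - 2*(-2) = 4 + 4 = 8)
X(F) = 2*F² (X(F) = F*(2*F) = 2*F²)
X(P)² = (2*8²)² = (2*64)² = 128² = 16384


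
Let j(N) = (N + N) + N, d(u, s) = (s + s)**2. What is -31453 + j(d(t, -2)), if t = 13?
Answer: -31405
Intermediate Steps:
d(u, s) = 4*s**2 (d(u, s) = (2*s)**2 = 4*s**2)
j(N) = 3*N (j(N) = 2*N + N = 3*N)
-31453 + j(d(t, -2)) = -31453 + 3*(4*(-2)**2) = -31453 + 3*(4*4) = -31453 + 3*16 = -31453 + 48 = -31405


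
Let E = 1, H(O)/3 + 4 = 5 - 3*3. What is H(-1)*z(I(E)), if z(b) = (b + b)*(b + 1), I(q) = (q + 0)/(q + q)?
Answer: -36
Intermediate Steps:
H(O) = -24 (H(O) = -12 + 3*(5 - 3*3) = -12 + 3*(5 - 9) = -12 + 3*(-4) = -12 - 12 = -24)
I(q) = ½ (I(q) = q/((2*q)) = q*(1/(2*q)) = ½)
z(b) = 2*b*(1 + b) (z(b) = (2*b)*(1 + b) = 2*b*(1 + b))
H(-1)*z(I(E)) = -48*(1 + ½)/2 = -48*3/(2*2) = -24*3/2 = -36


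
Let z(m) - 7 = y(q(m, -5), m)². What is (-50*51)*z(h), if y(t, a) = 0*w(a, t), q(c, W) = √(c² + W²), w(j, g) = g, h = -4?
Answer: -17850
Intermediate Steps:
q(c, W) = √(W² + c²)
y(t, a) = 0 (y(t, a) = 0*t = 0)
z(m) = 7 (z(m) = 7 + 0² = 7 + 0 = 7)
(-50*51)*z(h) = -50*51*7 = -2550*7 = -17850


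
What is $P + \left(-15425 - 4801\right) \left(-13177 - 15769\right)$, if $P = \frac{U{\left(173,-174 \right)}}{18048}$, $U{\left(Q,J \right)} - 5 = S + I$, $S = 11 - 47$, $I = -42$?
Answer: $\frac{10566414494135}{18048} \approx 5.8546 \cdot 10^{8}$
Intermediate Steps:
$S = -36$ ($S = 11 - 47 = -36$)
$U{\left(Q,J \right)} = -73$ ($U{\left(Q,J \right)} = 5 - 78 = -73$)
$P = - \frac{73}{18048} \approx -0.0040448$
$P + \left(-15425 - 4801\right) \left(-13177 - 15769\right) = - \frac{73}{18048} + \left(-15425 - 4801\right) \left(-13177 - 15769\right) = - \frac{73}{18048} - -585461796 = - \frac{73}{18048} + 585461796 = \frac{10566414494135}{18048}$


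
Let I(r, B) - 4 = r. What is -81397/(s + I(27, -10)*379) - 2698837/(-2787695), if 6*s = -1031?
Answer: -1173990744959/193641657785 ≈ -6.0627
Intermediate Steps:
s = -1031/6 (s = (⅙)*(-1031) = -1031/6 ≈ -171.83)
I(r, B) = 4 + r
-81397/(s + I(27, -10)*379) - 2698837/(-2787695) = -81397/(-1031/6 + (4 + 27)*379) - 2698837/(-2787695) = -81397/(-1031/6 + 31*379) - 2698837*(-1/2787695) = -81397/(-1031/6 + 11749) + 2698837/2787695 = -81397/69463/6 + 2698837/2787695 = -81397*6/69463 + 2698837/2787695 = -488382/69463 + 2698837/2787695 = -1173990744959/193641657785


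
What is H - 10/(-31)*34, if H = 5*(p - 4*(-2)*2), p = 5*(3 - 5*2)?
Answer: -2605/31 ≈ -84.032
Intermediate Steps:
p = -35 (p = 5*(3 - 10) = 5*(-7) = -35)
H = -95 (H = 5*(-35 - 4*(-2)*2) = 5*(-35 + 8*2) = 5*(-35 + 16) = 5*(-19) = -95)
H - 10/(-31)*34 = -95 - 10/(-31)*34 = -95 - 10*(-1/31)*34 = -95 + (10/31)*34 = -95 + 340/31 = -2605/31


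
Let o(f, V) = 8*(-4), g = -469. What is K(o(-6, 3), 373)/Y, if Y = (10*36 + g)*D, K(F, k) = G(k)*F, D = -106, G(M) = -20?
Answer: 320/5777 ≈ 0.055392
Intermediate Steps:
o(f, V) = -32
K(F, k) = -20*F
Y = 11554 (Y = (10*36 - 469)*(-106) = (360 - 469)*(-106) = -109*(-106) = 11554)
K(o(-6, 3), 373)/Y = -20*(-32)/11554 = 640*(1/11554) = 320/5777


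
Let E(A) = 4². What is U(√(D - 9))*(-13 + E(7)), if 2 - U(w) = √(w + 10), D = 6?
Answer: 6 - 3*√(10 + I*√3) ≈ -3.5221 - 0.81854*I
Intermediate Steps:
E(A) = 16
U(w) = 2 - √(10 + w) (U(w) = 2 - √(w + 10) = 2 - √(10 + w))
U(√(D - 9))*(-13 + E(7)) = (2 - √(10 + √(6 - 9)))*(-13 + 16) = (2 - √(10 + √(-3)))*3 = (2 - √(10 + I*√3))*3 = 6 - 3*√(10 + I*√3)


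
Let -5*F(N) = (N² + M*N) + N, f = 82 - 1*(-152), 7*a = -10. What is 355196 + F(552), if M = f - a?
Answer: 9385372/35 ≈ 2.6815e+5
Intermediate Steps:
a = -10/7 (a = (⅐)*(-10) = -10/7 ≈ -1.4286)
f = 234 (f = 82 + 152 = 234)
M = 1648/7 (M = 234 - 1*(-10/7) = 234 + 10/7 = 1648/7 ≈ 235.43)
F(N) = -331*N/7 - N²/5 (F(N) = -((N² + 1648*N/7) + N)/5 = -(N² + 1655*N/7)/5 = -331*N/7 - N²/5)
355196 + F(552) = 355196 - 1/35*552*(1655 + 7*552) = 355196 - 1/35*552*(1655 + 3864) = 355196 - 1/35*552*5519 = 355196 - 3046488/35 = 9385372/35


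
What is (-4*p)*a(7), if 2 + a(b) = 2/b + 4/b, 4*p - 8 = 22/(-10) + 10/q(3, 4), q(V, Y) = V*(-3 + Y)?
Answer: 1096/105 ≈ 10.438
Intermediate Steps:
p = 137/60 (p = 2 + (22/(-10) + 10/((3*(-3 + 4))))/4 = 2 + (22*(-⅒) + 10/((3*1)))/4 = 2 + (-11/5 + 10/3)/4 = 2 + (¼)*(17/15) = 2 + 17/60 = 137/60 ≈ 2.2833)
a(b) = -2 + 6/b (a(b) = -2 + (2/b + 4/b) = -2 + 6/b)
(-4*p)*a(7) = (-4*137/60)*(-2 + 6/7) = -137*(-2 + 6*(⅐))/15 = -137*(-2 + 6/7)/15 = -137/15*(-8/7) = 1096/105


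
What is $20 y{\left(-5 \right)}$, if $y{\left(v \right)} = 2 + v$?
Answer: $-60$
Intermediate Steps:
$20 y{\left(-5 \right)} = 20 \left(2 - 5\right) = 20 \left(-3\right) = -60$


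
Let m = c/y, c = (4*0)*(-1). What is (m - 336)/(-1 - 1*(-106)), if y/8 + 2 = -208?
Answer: -16/5 ≈ -3.2000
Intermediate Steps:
y = -1680 (y = -16 + 8*(-208) = -16 - 1664 = -1680)
c = 0 (c = 0*(-1) = 0)
m = 0 (m = 0/(-1680) = 0*(-1/1680) = 0)
(m - 336)/(-1 - 1*(-106)) = (0 - 336)/(-1 - 1*(-106)) = -336/(-1 + 106) = -336/105 = -336*1/105 = -16/5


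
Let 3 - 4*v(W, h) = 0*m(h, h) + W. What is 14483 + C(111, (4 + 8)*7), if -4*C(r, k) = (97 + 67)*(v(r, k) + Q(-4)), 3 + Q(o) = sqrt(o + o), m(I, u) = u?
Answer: 15713 - 82*I*sqrt(2) ≈ 15713.0 - 115.97*I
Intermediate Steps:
Q(o) = -3 + sqrt(2)*sqrt(o) (Q(o) = -3 + sqrt(o + o) = -3 + sqrt(2*o) = -3 + sqrt(2)*sqrt(o))
v(W, h) = 3/4 - W/4 (v(W, h) = 3/4 - (0*h + W)/4 = 3/4 - (0 + W)/4 = 3/4 - W/4)
C(r, k) = 369/4 + 41*r/4 - 82*I*sqrt(2) (C(r, k) = -(97 + 67)*((3/4 - r/4) + (-3 + sqrt(2)*sqrt(-4)))/4 = -41*((3/4 - r/4) + (-3 + sqrt(2)*(2*I))) = -41*((3/4 - r/4) + (-3 + 2*I*sqrt(2))) = -41*(-9/4 - r/4 + 2*I*sqrt(2)) = -(-369 - 41*r + 328*I*sqrt(2))/4 = 369/4 + 41*r/4 - 82*I*sqrt(2))
14483 + C(111, (4 + 8)*7) = 14483 + (369/4 + (41/4)*111 - 82*I*sqrt(2)) = 14483 + (369/4 + 4551/4 - 82*I*sqrt(2)) = 14483 + (1230 - 82*I*sqrt(2)) = 15713 - 82*I*sqrt(2)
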